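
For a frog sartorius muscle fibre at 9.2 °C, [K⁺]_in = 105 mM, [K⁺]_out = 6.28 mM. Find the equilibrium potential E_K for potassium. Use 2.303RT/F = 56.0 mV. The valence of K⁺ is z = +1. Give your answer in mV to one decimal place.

E = (56.0/z) · log₁₀([K⁺]_out/[K⁺]_in) with z = +1.
= (56.0/1) · log₁₀(6.28/105) = 56.00 · log₁₀(0.05981)
= 56.00 · (-1.2232) = -68.50 mV

-68.5 mV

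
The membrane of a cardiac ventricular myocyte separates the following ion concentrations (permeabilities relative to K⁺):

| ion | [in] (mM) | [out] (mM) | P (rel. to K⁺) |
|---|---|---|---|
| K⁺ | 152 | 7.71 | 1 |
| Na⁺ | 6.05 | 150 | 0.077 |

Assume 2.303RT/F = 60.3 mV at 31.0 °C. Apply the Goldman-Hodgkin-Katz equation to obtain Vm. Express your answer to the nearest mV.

Vm = 60.3 · log₁₀[(Σ P·[cation]ₒ + Σ P·[anion]ᵢ) / (Σ P·[cation]ᵢ + Σ P·[anion]ₒ)]
Numerator = 1×7.71 + 0.077×150 = 19.26
Denominator = 1×152 + 0.077×6.05 = 152.5
Vm = 60.3 · log₁₀(0.12632) = 60.3 × (-0.8985) = -54.18 mV

-54 mV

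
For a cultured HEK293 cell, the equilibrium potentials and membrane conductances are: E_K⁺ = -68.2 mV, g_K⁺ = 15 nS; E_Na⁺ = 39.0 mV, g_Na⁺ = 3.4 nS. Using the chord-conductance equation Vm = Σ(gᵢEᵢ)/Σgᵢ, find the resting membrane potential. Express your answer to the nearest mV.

-48 mV

Σ gᵢEᵢ = 15·(-68.2) + 3.4·(39.0) = -890.40
Σ gᵢ = 15 + 3.4 = 18.4
Vm = -890.40 / 18.4 = -48.39 mV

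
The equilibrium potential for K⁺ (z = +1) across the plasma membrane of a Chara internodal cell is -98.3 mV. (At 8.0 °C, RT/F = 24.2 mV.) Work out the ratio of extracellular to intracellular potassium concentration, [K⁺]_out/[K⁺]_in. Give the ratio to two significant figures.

0.017

ln([out]/[in]) = E·z/(24.2) = -98.3 × 1 / 24.2 = -4.0620
[out]/[in] = e^(-4.0620) = 0.01721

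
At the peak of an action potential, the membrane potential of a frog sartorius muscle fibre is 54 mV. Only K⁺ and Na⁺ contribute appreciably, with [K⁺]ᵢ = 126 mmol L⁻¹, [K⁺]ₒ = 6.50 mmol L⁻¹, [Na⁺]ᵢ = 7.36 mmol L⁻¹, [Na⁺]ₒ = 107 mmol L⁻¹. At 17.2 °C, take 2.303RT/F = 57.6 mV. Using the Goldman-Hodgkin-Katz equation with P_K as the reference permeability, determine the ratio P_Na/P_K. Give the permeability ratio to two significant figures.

25

Let α = P_Na/P_K. GHK: Vm = 57.6·log₁₀[(Kₒ + α·Naₒ)/(Kᵢ + α·Naᵢ)].
10^(Vm/57.6) = 10^(54.0/57.6) = 8.6596
So 8.6596·(Kᵢ + α·Naᵢ) = Kₒ + α·Naₒ → α = (8.6596·126.0 − 6.5) / (107.0 − 8.6596·7.36)
α = (1091 − 6.5) / (107.0 − 63.73) = 1085/43.27 = 25.07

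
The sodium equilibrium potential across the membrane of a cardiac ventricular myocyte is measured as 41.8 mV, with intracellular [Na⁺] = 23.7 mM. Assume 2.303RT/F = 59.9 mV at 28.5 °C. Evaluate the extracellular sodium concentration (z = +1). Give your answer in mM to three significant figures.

118 mM

Nernst: E = (59.9/1) · log₁₀([out]/[in]), so log₁₀([out]/[in]) = 41.8 × 1 / 59.9 = 0.6978.
[out]/[in] = 10^(0.6978) = 4.987.
[out] = 4.987 × 23.7 = 118.2 mM.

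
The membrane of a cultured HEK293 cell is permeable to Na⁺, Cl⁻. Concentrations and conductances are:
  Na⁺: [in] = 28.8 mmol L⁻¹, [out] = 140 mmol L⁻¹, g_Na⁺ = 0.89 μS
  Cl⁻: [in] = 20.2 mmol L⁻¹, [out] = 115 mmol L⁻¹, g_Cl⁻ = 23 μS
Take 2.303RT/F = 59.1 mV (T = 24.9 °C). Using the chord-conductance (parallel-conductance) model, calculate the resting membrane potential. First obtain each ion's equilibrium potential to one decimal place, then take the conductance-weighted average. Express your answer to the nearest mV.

E_Na⁺ = (59.1/1)·log₁₀(140/28.8) = 40.6 mV
E_Cl⁻ = (59.1/-1)·log₁₀(115/20.2) = -44.6 mV
Vm = (Σ gᵢEᵢ)/(Σ gᵢ) = (0.89·40.6 + 23·-44.6) / (0.89 + 23)
= -989.67 / 23.89 = -41.43 mV

-41 mV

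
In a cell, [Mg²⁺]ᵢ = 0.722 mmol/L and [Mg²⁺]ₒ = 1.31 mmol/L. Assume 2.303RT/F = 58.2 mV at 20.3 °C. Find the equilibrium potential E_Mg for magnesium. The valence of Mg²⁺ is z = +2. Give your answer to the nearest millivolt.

8 mV

E = (58.2/z) · log₁₀([Mg²⁺]_out/[Mg²⁺]_in) with z = +2.
= (58.2/2) · log₁₀(1.31/0.722) = 29.10 · log₁₀(1.814)
= 29.10 · (0.2587) = 7.53 mV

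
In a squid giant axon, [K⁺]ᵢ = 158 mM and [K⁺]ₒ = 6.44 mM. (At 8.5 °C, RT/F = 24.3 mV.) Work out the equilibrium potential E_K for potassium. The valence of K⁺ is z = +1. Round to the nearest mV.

E = (24.3/z) · ln([K⁺]_out/[K⁺]_in) with z = +1.
= (24.3/1) · ln(6.44/158) = 24.30 · ln(0.04076)
= 24.30 · (-3.2001) = -77.76 mV

-78 mV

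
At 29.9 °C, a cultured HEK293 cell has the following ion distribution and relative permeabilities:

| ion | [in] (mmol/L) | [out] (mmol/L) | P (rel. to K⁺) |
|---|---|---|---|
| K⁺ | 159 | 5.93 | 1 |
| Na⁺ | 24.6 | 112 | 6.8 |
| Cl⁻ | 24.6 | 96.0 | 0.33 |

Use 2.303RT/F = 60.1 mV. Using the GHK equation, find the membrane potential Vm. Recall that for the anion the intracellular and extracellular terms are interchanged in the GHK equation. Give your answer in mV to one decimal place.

20.2 mV

Vm = 60.1 · log₁₀[(Σ P·[cation]ₒ + Σ P·[anion]ᵢ) / (Σ P·[cation]ᵢ + Σ P·[anion]ₒ)]
Numerator = 1×5.93 + 6.8×112 + 0.33×24.6 = 775.6
Denominator = 1×159 + 6.8×24.6 + 0.33×96.0 = 358
Vm = 60.1 · log₁₀(2.1669) = 60.1 × (0.3358) = 20.18 mV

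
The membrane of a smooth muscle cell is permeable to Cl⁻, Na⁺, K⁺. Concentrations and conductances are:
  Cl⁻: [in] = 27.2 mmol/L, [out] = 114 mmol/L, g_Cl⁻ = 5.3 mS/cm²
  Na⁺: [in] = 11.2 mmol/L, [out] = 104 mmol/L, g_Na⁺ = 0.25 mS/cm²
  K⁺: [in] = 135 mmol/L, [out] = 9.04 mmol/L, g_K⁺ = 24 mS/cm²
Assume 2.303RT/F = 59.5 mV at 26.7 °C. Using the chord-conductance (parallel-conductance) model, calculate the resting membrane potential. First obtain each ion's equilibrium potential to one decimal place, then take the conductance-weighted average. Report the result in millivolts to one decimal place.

E_Cl⁻ = (59.5/-1)·log₁₀(114/27.2) = -37.0 mV
E_Na⁺ = (59.5/1)·log₁₀(104/11.2) = 57.6 mV
E_K⁺ = (59.5/1)·log₁₀(9.04/135) = -69.9 mV
Vm = (Σ gᵢEᵢ)/(Σ gᵢ) = (5.3·-37.0 + 0.25·57.6 + 24·-69.9) / (5.3 + 0.25 + 24)
= -1859.30 / 29.55 = -62.92 mV

-62.9 mV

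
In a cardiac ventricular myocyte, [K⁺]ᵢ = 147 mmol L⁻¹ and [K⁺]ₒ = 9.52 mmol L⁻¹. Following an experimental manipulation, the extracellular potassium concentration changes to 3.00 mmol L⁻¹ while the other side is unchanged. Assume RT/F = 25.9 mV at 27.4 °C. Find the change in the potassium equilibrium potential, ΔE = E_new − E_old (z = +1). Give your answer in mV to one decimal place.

E_old = (25.9/1)·ln(9.52/147) = -70.89 mV
E_new = (25.9/1)·ln(3.00/147) = -100.80 mV
ΔE = -100.80 − (-70.89) = -29.91 mV

-29.9 mV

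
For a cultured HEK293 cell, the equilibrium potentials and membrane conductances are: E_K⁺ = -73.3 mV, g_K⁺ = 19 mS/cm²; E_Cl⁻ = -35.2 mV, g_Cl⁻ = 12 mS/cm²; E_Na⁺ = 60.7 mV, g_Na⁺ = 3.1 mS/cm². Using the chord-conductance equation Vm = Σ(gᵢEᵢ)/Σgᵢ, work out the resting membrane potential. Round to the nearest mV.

Σ gᵢEᵢ = 19·(-73.3) + 12·(-35.2) + 3.1·(60.7) = -1626.93
Σ gᵢ = 19 + 12 + 3.1 = 34.1
Vm = -1626.93 / 34.1 = -47.71 mV

-48 mV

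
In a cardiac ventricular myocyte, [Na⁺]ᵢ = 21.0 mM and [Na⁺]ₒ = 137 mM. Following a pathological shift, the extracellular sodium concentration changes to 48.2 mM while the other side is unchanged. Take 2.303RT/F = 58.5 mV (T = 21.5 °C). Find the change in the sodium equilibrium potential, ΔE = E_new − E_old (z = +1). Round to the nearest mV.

E_old = (58.5/1)·log₁₀(137/21.0) = 47.65 mV
E_new = (58.5/1)·log₁₀(48.2/21.0) = 21.11 mV
ΔE = 21.11 − (47.65) = -26.54 mV

-27 mV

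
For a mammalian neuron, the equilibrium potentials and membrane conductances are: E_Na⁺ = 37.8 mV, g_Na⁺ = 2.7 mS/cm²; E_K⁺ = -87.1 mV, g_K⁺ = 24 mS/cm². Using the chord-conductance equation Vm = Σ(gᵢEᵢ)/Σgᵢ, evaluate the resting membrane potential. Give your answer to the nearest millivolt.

-74 mV

Σ gᵢEᵢ = 2.7·(37.8) + 24·(-87.1) = -1988.34
Σ gᵢ = 2.7 + 24 = 26.7
Vm = -1988.34 / 26.7 = -74.47 mV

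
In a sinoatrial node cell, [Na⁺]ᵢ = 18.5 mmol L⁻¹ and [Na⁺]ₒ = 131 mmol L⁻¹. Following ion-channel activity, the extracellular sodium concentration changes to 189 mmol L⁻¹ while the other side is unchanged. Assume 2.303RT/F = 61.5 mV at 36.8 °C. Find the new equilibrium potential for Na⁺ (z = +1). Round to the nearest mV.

After the shift: [Na⁺]_out = 189, [Na⁺]_in = 18.5 mmol L⁻¹.
E_new = (61.5/1)·log₁₀(189/18.5) = 61.50 · (1.0093) = 62.07 mV

62 mV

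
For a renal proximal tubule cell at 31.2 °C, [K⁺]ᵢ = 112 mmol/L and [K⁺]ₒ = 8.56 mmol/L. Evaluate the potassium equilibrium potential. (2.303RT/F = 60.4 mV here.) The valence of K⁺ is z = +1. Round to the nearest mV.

-67 mV

E = (60.4/z) · log₁₀([K⁺]_out/[K⁺]_in) with z = +1.
= (60.4/1) · log₁₀(8.56/112) = 60.40 · log₁₀(0.07643)
= 60.40 · (-1.1167) = -67.45 mV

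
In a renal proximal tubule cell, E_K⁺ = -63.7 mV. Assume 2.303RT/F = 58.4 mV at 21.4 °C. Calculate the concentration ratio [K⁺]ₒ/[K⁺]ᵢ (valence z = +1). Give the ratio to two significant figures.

log₁₀([out]/[in]) = E·z/(58.4) = -63.7 × 1 / 58.4 = -1.0908
[out]/[in] = 10^(-1.0908) = 0.08114

0.081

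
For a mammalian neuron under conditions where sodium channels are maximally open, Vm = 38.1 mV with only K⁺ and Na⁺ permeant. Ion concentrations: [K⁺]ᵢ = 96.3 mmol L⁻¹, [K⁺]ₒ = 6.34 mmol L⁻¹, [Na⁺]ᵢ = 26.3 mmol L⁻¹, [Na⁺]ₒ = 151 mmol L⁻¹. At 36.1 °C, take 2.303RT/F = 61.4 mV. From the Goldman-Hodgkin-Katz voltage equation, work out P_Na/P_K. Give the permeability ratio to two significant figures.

Let α = P_Na/P_K. GHK: Vm = 61.4·log₁₀[(Kₒ + α·Naₒ)/(Kᵢ + α·Naᵢ)].
10^(Vm/61.4) = 10^(38.1/61.4) = 4.1737
So 4.1737·(Kᵢ + α·Naᵢ) = Kₒ + α·Naₒ → α = (4.1737·96.3 − 6.34) / (151.0 − 4.1737·26.3)
α = (401.9 − 6.34) / (151.0 − 109.8) = 395.6/41.23 = 9.594

9.6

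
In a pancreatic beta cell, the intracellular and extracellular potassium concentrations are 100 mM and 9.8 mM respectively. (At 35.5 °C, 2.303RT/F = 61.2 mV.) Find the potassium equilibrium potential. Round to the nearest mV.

E = (61.2/z) · log₁₀([K⁺]_out/[K⁺]_in) with z = +1.
= (61.2/1) · log₁₀(9.8/100) = 61.20 · log₁₀(0.098)
= 61.20 · (-1.0088) = -61.74 mV

-62 mV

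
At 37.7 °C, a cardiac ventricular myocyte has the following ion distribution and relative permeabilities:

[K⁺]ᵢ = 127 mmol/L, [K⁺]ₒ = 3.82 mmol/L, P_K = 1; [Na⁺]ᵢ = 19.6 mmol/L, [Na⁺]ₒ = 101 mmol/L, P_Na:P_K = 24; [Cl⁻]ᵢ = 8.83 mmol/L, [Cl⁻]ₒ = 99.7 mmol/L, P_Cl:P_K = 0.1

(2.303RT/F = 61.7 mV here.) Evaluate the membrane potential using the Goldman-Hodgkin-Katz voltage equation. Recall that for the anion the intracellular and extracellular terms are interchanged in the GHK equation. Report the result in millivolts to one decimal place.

37.1 mV

Vm = 61.7 · log₁₀[(Σ P·[cation]ₒ + Σ P·[anion]ᵢ) / (Σ P·[cation]ᵢ + Σ P·[anion]ₒ)]
Numerator = 1×3.82 + 24×101 + 0.1×8.83 = 2429
Denominator = 1×127 + 24×19.6 + 0.1×99.7 = 607.4
Vm = 61.7 · log₁₀(3.9987) = 61.7 × (0.6019) = 37.14 mV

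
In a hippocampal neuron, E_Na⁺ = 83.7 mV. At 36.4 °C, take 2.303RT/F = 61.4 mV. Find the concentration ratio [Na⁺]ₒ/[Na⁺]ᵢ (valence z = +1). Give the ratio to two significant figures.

log₁₀([out]/[in]) = E·z/(61.4) = 83.7 × 1 / 61.4 = 1.3632
[out]/[in] = 10^(1.3632) = 23.08

23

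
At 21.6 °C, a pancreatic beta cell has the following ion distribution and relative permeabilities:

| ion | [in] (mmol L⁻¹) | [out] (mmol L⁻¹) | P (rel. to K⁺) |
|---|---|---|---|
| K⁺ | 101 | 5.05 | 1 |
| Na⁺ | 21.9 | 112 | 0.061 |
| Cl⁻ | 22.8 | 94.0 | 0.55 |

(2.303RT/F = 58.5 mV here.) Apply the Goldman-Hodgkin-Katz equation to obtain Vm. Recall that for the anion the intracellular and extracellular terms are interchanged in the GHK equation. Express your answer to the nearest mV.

-47 mV

Vm = 58.5 · log₁₀[(Σ P·[cation]ₒ + Σ P·[anion]ᵢ) / (Σ P·[cation]ᵢ + Σ P·[anion]ₒ)]
Numerator = 1×5.05 + 0.061×112 + 0.55×22.8 = 24.42
Denominator = 1×101 + 0.061×21.9 + 0.55×94.0 = 154
Vm = 58.5 · log₁₀(0.15855) = 58.5 × (-0.7998) = -46.79 mV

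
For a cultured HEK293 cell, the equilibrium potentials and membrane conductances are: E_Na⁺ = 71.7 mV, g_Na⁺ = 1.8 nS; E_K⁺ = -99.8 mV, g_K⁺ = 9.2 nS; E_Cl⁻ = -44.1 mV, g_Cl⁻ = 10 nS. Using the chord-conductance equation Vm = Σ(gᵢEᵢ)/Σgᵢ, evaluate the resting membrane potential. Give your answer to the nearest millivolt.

Σ gᵢEᵢ = 1.8·(71.7) + 9.2·(-99.8) + 10·(-44.1) = -1230.10
Σ gᵢ = 1.8 + 9.2 + 10 = 21
Vm = -1230.10 / 21 = -58.58 mV

-59 mV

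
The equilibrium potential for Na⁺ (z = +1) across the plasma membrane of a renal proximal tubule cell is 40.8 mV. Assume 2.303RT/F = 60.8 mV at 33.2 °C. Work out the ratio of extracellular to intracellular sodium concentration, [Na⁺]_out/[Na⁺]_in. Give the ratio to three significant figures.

log₁₀([out]/[in]) = E·z/(60.8) = 40.8 × 1 / 60.8 = 0.6711
[out]/[in] = 10^(0.6711) = 4.689

4.69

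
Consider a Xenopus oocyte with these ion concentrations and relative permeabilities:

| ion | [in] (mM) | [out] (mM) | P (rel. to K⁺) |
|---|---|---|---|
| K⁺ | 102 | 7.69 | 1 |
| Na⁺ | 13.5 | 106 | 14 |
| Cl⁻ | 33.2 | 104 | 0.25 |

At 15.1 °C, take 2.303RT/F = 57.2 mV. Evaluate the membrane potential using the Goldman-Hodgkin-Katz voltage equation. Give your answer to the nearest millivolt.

39 mV

Vm = 57.2 · log₁₀[(Σ P·[cation]ₒ + Σ P·[anion]ᵢ) / (Σ P·[cation]ᵢ + Σ P·[anion]ₒ)]
Numerator = 1×7.69 + 14×106 + 0.25×33.2 = 1500
Denominator = 1×102 + 14×13.5 + 0.25×104 = 317
Vm = 57.2 · log₁₀(4.7318) = 57.2 × (0.6750) = 38.61 mV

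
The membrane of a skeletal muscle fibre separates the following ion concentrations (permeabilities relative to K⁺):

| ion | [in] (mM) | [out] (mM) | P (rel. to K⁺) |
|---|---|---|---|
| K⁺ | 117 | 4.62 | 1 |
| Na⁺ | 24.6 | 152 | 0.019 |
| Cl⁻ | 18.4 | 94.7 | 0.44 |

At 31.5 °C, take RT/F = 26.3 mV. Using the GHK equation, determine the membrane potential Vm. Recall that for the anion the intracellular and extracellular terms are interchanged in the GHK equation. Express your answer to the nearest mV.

Vm = 26.3 · ln[(Σ P·[cation]ₒ + Σ P·[anion]ᵢ) / (Σ P·[cation]ᵢ + Σ P·[anion]ₒ)]
Numerator = 1×4.62 + 0.019×152 + 0.44×18.4 = 15.6
Denominator = 1×117 + 0.019×24.6 + 0.44×94.7 = 159.1
Vm = 26.3 · ln(0.098055) = 26.3 × (-2.3222) = -61.07 mV

-61 mV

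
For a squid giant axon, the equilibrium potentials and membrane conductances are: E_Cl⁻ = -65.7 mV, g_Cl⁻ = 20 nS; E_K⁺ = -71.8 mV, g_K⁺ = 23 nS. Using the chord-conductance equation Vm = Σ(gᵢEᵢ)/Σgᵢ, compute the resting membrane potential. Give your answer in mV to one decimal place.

Σ gᵢEᵢ = 20·(-65.7) + 23·(-71.8) = -2965.40
Σ gᵢ = 20 + 23 = 43
Vm = -2965.40 / 43 = -68.96 mV

-69.0 mV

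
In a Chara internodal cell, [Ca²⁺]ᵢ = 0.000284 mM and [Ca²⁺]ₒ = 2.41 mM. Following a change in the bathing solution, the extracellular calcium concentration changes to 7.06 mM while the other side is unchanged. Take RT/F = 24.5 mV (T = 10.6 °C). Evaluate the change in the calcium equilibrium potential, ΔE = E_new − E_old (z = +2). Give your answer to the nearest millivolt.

E_old = (24.5/2)·ln(2.41/0.000284) = 110.82 mV
E_new = (24.5/2)·ln(7.06/0.000284) = 123.98 mV
ΔE = 123.98 − (110.82) = 13.17 mV

13 mV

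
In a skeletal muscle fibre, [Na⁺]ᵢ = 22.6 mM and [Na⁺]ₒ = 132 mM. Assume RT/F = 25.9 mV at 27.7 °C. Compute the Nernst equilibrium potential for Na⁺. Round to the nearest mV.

E = (25.9/z) · ln([Na⁺]_out/[Na⁺]_in) with z = +1.
= (25.9/1) · ln(132/22.6) = 25.90 · ln(5.841)
= 25.90 · (1.7649) = 45.71 mV

46 mV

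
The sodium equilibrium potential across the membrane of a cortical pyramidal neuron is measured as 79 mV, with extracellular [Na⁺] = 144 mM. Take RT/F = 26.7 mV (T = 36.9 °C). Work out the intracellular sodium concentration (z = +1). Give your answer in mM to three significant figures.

Nernst: E = (26.7/1) · ln([out]/[in]), so ln([out]/[in]) = 79.0 × 1 / 26.7 = 2.9588.
[out]/[in] = e^(2.9588) = 19.27.
[in] = 144 / 19.27 = 7.471 mM.

7.47 mM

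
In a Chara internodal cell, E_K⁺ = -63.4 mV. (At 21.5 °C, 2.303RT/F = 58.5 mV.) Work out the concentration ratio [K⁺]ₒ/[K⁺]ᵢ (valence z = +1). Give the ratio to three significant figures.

0.0825

log₁₀([out]/[in]) = E·z/(58.5) = -63.4 × 1 / 58.5 = -1.0838
[out]/[in] = 10^(-1.0838) = 0.08246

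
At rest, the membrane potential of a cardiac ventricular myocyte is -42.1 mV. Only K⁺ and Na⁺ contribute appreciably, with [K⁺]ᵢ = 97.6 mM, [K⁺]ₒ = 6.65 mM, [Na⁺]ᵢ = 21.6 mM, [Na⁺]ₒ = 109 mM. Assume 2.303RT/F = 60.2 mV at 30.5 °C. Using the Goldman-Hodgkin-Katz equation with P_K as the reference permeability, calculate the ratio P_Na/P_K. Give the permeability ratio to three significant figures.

Let α = P_Na/P_K. GHK: Vm = 60.2·log₁₀[(Kₒ + α·Naₒ)/(Kᵢ + α·Naᵢ)].
10^(Vm/60.2) = 10^(-42.1/60.2) = 0.19983
So 0.19983·(Kᵢ + α·Naᵢ) = Kₒ + α·Naₒ → α = (0.19983·97.6 − 6.65) / (109.0 − 0.19983·21.6)
α = (19.5 − 6.65) / (109.0 − 4.316) = 12.85/104.7 = 0.1228

0.123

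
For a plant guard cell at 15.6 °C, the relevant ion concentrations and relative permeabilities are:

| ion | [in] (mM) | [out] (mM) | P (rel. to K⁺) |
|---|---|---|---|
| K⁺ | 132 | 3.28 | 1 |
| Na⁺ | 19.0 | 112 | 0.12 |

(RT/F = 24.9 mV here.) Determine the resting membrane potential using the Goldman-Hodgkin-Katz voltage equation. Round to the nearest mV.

Vm = 24.9 · ln[(Σ P·[cation]ₒ + Σ P·[anion]ᵢ) / (Σ P·[cation]ᵢ + Σ P·[anion]ₒ)]
Numerator = 1×3.28 + 0.12×112 = 16.72
Denominator = 1×132 + 0.12×19.0 = 134.3
Vm = 24.9 · ln(0.12452) = 24.9 × (-2.0833) = -51.87 mV

-52 mV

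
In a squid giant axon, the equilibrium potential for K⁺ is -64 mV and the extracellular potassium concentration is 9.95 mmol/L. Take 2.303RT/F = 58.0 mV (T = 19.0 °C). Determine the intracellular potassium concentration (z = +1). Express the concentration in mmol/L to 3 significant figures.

Nernst: E = (58.0/1) · log₁₀([out]/[in]), so log₁₀([out]/[in]) = -64.0 × 1 / 58.0 = -1.1034.
[out]/[in] = 10^(-1.1034) = 0.0788.
[in] = 9.95 / 0.0788 = 126.3 mmol/L.

126 mmol/L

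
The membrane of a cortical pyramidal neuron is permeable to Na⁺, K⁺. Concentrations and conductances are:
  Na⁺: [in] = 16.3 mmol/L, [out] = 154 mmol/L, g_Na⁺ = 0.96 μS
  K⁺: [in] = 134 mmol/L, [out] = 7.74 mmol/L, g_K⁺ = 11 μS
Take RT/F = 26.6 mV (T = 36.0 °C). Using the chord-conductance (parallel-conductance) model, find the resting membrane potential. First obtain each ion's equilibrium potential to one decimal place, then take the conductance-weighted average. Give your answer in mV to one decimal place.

E_Na⁺ = (26.6/1)·ln(154/16.3) = 59.7 mV
E_K⁺ = (26.6/1)·ln(7.74/134) = -75.8 mV
Vm = (Σ gᵢEᵢ)/(Σ gᵢ) = (0.96·59.7 + 11·-75.8) / (0.96 + 11)
= -776.49 / 11.96 = -64.92 mV

-64.9 mV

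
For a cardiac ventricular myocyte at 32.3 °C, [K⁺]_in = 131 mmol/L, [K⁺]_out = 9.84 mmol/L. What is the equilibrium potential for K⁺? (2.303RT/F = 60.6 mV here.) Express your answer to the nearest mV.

E = (60.6/z) · log₁₀([K⁺]_out/[K⁺]_in) with z = +1.
= (60.6/1) · log₁₀(9.84/131) = 60.60 · log₁₀(0.07511)
= 60.60 · (-1.1243) = -68.13 mV

-68 mV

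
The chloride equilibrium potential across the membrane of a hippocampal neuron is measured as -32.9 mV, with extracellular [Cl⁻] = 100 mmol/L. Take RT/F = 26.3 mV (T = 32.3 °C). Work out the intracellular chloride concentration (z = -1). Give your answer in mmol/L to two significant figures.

Nernst: E = (26.3/-1) · ln([out]/[in]), so ln([out]/[in]) = -32.9 × -1 / 26.3 = 1.2510.
[out]/[in] = e^(1.2510) = 3.494.
[in] = 100 / 3.494 = 28.62 mmol/L.

29 mmol/L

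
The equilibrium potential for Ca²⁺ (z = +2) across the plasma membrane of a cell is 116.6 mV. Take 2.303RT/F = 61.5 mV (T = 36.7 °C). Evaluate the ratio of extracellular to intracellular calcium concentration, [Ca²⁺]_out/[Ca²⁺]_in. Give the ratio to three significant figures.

log₁₀([out]/[in]) = E·z/(61.5) = 116.6 × 2 / 61.5 = 3.7919
[out]/[in] = 10^(3.7919) = 6193

6190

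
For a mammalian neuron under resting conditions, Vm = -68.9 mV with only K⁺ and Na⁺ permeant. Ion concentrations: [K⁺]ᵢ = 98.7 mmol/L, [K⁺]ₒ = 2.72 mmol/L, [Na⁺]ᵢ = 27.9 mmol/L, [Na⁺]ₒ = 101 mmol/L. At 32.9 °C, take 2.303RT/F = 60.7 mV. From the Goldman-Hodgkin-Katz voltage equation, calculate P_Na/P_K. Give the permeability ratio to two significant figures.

Let α = P_Na/P_K. GHK: Vm = 60.7·log₁₀[(Kₒ + α·Naₒ)/(Kᵢ + α·Naᵢ)].
10^(Vm/60.7) = 10^(-68.9/60.7) = 0.073267
So 0.073267·(Kᵢ + α·Naᵢ) = Kₒ + α·Naₒ → α = (0.073267·98.7 − 2.72) / (101.0 − 0.073267·27.9)
α = (7.231 − 2.72) / (101.0 − 2.044) = 4.511/98.96 = 0.04559

0.046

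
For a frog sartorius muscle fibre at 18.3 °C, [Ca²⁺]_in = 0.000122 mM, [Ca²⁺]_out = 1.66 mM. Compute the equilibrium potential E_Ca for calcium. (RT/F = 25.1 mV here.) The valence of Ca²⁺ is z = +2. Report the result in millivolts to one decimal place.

119.5 mV

E = (25.1/z) · ln([Ca²⁺]_out/[Ca²⁺]_in) with z = +2.
= (25.1/2) · ln(1.66/0.000122) = 12.55 · ln(1.361e+04)
= 12.55 · (9.5183) = 119.45 mV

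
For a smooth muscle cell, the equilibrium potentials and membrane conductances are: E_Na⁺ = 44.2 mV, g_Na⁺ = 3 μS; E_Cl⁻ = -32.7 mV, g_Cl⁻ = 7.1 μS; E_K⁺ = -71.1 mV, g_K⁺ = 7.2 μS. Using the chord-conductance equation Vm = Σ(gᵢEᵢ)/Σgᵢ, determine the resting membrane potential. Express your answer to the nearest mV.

-35 mV

Σ gᵢEᵢ = 3·(44.2) + 7.1·(-32.7) + 7.2·(-71.1) = -611.49
Σ gᵢ = 3 + 7.1 + 7.2 = 17.3
Vm = -611.49 / 17.3 = -35.35 mV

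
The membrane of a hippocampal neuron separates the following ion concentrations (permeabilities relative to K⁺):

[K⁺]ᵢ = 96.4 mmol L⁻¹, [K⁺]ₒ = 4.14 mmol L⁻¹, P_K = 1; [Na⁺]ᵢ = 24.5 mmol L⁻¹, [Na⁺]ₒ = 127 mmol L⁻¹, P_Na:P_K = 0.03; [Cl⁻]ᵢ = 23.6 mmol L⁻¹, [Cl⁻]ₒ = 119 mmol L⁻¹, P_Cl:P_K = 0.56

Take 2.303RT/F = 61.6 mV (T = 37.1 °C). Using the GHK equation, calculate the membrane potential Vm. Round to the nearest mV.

-55 mV

Vm = 61.6 · log₁₀[(Σ P·[cation]ₒ + Σ P·[anion]ᵢ) / (Σ P·[cation]ᵢ + Σ P·[anion]ₒ)]
Numerator = 1×4.14 + 0.03×127 + 0.56×23.6 = 21.17
Denominator = 1×96.4 + 0.03×24.5 + 0.56×119 = 163.8
Vm = 61.6 · log₁₀(0.12924) = 61.6 × (-0.8886) = -54.74 mV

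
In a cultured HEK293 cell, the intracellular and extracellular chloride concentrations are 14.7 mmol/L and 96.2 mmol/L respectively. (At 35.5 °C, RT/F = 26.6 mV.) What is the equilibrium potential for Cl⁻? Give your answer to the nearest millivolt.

E = (26.6/z) · ln([Cl⁻]_out/[Cl⁻]_in) with z = -1.
For an anion, dividing by z = -1 reverses the sign.
= (26.6/-1) · ln(96.2/14.7) = -26.60 · ln(6.544)
= -26.60 · (1.8786) = -49.97 mV

-50 mV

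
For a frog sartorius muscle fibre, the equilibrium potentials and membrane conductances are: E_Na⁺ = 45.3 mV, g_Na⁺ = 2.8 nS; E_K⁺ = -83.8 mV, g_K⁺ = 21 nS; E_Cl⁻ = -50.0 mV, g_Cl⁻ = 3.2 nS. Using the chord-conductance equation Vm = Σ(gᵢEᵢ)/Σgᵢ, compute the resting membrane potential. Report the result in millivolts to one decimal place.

Σ gᵢEᵢ = 2.8·(45.3) + 21·(-83.8) + 3.2·(-50.0) = -1792.96
Σ gᵢ = 2.8 + 21 + 3.2 = 27
Vm = -1792.96 / 27 = -66.41 mV

-66.4 mV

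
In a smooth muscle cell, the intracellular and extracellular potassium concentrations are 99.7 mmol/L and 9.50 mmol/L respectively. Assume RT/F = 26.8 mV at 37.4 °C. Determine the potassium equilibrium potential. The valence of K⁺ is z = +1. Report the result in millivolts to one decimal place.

-63.0 mV

E = (26.8/z) · ln([K⁺]_out/[K⁺]_in) with z = +1.
= (26.8/1) · ln(9.50/99.7) = 26.80 · ln(0.09529)
= 26.80 · (-2.3509) = -63.00 mV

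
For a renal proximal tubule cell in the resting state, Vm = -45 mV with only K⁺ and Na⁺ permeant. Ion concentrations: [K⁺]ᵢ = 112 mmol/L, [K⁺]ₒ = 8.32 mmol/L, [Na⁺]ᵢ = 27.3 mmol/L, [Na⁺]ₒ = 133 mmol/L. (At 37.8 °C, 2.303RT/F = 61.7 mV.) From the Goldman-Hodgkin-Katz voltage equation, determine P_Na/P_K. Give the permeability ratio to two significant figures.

Let α = P_Na/P_K. GHK: Vm = 61.7·log₁₀[(Kₒ + α·Naₒ)/(Kᵢ + α·Naᵢ)].
10^(Vm/61.7) = 10^(-45.0/61.7) = 0.18649
So 0.18649·(Kᵢ + α·Naᵢ) = Kₒ + α·Naₒ → α = (0.18649·112.0 − 8.32) / (133.0 − 0.18649·27.3)
α = (20.89 − 8.32) / (133.0 − 5.091) = 12.57/127.9 = 0.09825

0.098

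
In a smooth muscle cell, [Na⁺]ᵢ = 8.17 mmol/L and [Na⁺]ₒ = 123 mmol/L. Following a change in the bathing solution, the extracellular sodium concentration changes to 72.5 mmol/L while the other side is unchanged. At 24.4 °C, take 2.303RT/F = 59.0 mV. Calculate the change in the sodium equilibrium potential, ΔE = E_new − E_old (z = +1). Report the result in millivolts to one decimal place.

E_old = (59.0/1)·log₁₀(123/8.17) = 69.48 mV
E_new = (59.0/1)·log₁₀(72.5/8.17) = 55.94 mV
ΔE = 55.94 − (69.48) = -13.54 mV

-13.5 mV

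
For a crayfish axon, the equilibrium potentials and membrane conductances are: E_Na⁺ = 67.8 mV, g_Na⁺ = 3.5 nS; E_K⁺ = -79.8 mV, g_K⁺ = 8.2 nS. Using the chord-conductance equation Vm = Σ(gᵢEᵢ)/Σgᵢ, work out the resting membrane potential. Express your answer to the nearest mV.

Σ gᵢEᵢ = 3.5·(67.8) + 8.2·(-79.8) = -417.06
Σ gᵢ = 3.5 + 8.2 = 11.7
Vm = -417.06 / 11.7 = -35.65 mV

-36 mV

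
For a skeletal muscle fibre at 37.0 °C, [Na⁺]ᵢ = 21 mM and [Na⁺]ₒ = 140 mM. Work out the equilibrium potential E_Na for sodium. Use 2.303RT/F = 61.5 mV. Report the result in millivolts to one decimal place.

E = (61.5/z) · log₁₀([Na⁺]_out/[Na⁺]_in) with z = +1.
= (61.5/1) · log₁₀(140/21) = 61.50 · log₁₀(6.667)
= 61.50 · (0.8239) = 50.67 mV

50.7 mV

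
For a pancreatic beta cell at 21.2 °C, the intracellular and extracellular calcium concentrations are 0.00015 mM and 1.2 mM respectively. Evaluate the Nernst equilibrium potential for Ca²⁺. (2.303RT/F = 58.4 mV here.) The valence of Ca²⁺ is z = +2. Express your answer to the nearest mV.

E = (58.4/z) · log₁₀([Ca²⁺]_out/[Ca²⁺]_in) with z = +2.
= (58.4/2) · log₁₀(1.2/0.00015) = 29.20 · log₁₀(8000)
= 29.20 · (3.9031) = 113.97 mV

114 mV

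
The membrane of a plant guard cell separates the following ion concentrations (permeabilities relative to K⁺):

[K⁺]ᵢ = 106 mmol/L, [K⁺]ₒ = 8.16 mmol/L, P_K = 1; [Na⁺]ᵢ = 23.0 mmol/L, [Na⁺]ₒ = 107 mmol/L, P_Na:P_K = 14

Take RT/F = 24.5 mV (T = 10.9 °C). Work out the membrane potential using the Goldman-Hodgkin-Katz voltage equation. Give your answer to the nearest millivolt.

31 mV

Vm = 24.5 · ln[(Σ P·[cation]ₒ + Σ P·[anion]ᵢ) / (Σ P·[cation]ᵢ + Σ P·[anion]ₒ)]
Numerator = 1×8.16 + 14×107 = 1506
Denominator = 1×106 + 14×23.0 = 428
Vm = 24.5 · ln(3.5191) = 24.5 × (1.2582) = 30.83 mV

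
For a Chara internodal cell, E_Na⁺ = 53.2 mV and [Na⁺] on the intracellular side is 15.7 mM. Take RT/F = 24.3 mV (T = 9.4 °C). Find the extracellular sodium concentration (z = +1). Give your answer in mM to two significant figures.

140 mM

Nernst: E = (24.3/1) · ln([out]/[in]), so ln([out]/[in]) = 53.2 × 1 / 24.3 = 2.1893.
[out]/[in] = e^(2.1893) = 8.929.
[out] = 8.929 × 15.7 = 140.2 mM.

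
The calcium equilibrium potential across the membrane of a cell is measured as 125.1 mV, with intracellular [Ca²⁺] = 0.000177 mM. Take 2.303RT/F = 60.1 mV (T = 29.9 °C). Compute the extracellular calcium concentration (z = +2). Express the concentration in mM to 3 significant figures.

Nernst: E = (60.1/2) · log₁₀([out]/[in]), so log₁₀([out]/[in]) = 125.1 × 2 / 60.1 = 4.1631.
[out]/[in] = 10^(4.1631) = 1.456e+04.
[out] = 1.456e+04 × 0.000177 = 2.577 mM.

2.58 mM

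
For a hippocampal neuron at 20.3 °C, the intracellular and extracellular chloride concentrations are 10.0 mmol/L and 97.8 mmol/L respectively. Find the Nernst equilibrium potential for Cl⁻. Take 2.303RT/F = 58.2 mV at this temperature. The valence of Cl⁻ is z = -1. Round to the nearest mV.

E = (58.2/z) · log₁₀([Cl⁻]_out/[Cl⁻]_in) with z = -1.
For an anion, dividing by z = -1 reverses the sign.
= (58.2/-1) · log₁₀(97.8/10.0) = -58.20 · log₁₀(9.78)
= -58.20 · (0.9903) = -57.64 mV

-58 mV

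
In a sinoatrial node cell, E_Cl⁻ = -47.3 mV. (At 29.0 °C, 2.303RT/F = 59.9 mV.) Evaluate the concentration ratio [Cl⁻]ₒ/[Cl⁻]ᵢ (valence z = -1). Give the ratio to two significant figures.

6.2

log₁₀([out]/[in]) = E·z/(59.9) = -47.3 × -1 / 59.9 = 0.7896
[out]/[in] = 10^(0.7896) = 6.161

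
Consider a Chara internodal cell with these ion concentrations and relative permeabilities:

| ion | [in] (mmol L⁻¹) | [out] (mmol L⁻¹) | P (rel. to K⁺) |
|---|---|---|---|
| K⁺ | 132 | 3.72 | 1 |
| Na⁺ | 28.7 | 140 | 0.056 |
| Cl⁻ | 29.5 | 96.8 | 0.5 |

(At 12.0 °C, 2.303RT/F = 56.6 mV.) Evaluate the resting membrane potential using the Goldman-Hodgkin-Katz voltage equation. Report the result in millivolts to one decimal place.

Vm = 56.6 · log₁₀[(Σ P·[cation]ₒ + Σ P·[anion]ᵢ) / (Σ P·[cation]ᵢ + Σ P·[anion]ₒ)]
Numerator = 1×3.72 + 0.056×140 + 0.5×29.5 = 26.31
Denominator = 1×132 + 0.056×28.7 + 0.5×96.8 = 182
Vm = 56.6 · log₁₀(0.14455) = 56.6 × (-0.8400) = -47.54 mV

-47.5 mV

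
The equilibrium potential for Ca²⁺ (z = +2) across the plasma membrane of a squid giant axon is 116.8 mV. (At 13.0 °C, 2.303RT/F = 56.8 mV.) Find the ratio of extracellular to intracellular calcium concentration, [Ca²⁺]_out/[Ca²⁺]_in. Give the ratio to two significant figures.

13000

log₁₀([out]/[in]) = E·z/(56.8) = 116.8 × 2 / 56.8 = 4.1127
[out]/[in] = 10^(4.1127) = 1.296e+04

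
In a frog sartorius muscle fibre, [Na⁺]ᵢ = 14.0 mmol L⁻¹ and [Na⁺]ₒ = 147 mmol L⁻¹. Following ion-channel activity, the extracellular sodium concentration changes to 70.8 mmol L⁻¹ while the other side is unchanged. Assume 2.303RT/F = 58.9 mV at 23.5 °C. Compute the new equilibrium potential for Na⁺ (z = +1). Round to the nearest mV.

41 mV

After the shift: [Na⁺]_out = 70.8, [Na⁺]_in = 14.0 mmol L⁻¹.
E_new = (58.9/1)·log₁₀(70.8/14.0) = 58.90 · (0.7039) = 41.46 mV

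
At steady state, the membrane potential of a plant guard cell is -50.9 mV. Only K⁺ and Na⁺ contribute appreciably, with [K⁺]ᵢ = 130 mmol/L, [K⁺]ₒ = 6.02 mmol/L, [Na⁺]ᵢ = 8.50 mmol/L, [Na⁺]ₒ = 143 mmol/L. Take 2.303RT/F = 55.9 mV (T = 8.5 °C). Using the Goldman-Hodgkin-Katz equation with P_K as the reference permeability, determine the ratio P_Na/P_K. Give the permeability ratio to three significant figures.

Let α = P_Na/P_K. GHK: Vm = 55.9·log₁₀[(Kₒ + α·Naₒ)/(Kᵢ + α·Naᵢ)].
10^(Vm/55.9) = 10^(-50.9/55.9) = 0.12287
So 0.12287·(Kᵢ + α·Naᵢ) = Kₒ + α·Naₒ → α = (0.12287·130.0 − 6.02) / (143.0 − 0.12287·8.5)
α = (15.97 − 6.02) / (143.0 − 1.044) = 9.953/142 = 0.07011

0.0701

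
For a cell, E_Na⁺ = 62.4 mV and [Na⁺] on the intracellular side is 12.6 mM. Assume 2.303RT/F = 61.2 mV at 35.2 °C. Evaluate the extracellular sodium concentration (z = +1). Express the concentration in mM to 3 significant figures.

Nernst: E = (61.2/1) · log₁₀([out]/[in]), so log₁₀([out]/[in]) = 62.4 × 1 / 61.2 = 1.0196.
[out]/[in] = 10^(1.0196) = 10.46.
[out] = 10.46 × 12.6 = 131.8 mM.

132 mM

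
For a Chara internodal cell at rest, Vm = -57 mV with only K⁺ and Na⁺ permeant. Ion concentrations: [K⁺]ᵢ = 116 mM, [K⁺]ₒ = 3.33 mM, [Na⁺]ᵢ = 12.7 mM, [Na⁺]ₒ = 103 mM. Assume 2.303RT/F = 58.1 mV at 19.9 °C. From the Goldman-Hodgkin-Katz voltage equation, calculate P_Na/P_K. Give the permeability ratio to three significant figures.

Let α = P_Na/P_K. GHK: Vm = 58.1·log₁₀[(Kₒ + α·Naₒ)/(Kᵢ + α·Naᵢ)].
10^(Vm/58.1) = 10^(-57.0/58.1) = 0.10446
So 0.10446·(Kᵢ + α·Naᵢ) = Kₒ + α·Naₒ → α = (0.10446·116.0 − 3.33) / (103.0 − 0.10446·12.7)
α = (12.12 − 3.33) / (103.0 − 1.327) = 8.787/101.7 = 0.08642

0.0864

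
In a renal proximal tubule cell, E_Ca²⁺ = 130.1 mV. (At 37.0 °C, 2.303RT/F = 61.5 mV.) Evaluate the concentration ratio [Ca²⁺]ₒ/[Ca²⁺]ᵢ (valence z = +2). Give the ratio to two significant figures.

log₁₀([out]/[in]) = E·z/(61.5) = 130.1 × 2 / 61.5 = 4.2309
[out]/[in] = 10^(4.2309) = 1.702e+04

17000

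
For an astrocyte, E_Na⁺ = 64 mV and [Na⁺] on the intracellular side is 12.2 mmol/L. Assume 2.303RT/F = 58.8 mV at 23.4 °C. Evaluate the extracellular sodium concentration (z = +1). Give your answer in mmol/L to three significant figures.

Nernst: E = (58.8/1) · log₁₀([out]/[in]), so log₁₀([out]/[in]) = 64.0 × 1 / 58.8 = 1.0884.
[out]/[in] = 10^(1.0884) = 12.26.
[out] = 12.26 × 12.2 = 149.6 mmol/L.

150 mmol/L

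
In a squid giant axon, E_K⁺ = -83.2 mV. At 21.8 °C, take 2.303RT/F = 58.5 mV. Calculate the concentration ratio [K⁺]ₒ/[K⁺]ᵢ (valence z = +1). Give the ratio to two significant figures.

log₁₀([out]/[in]) = E·z/(58.5) = -83.2 × 1 / 58.5 = -1.4222
[out]/[in] = 10^(-1.4222) = 0.03782

0.038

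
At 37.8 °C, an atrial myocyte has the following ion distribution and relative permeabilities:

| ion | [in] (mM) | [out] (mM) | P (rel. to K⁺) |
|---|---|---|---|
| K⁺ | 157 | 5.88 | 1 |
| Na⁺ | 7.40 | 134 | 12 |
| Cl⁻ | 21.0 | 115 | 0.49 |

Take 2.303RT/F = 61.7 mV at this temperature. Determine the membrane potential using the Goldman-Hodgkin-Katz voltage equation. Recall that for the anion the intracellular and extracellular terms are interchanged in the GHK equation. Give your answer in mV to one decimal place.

Vm = 61.7 · log₁₀[(Σ P·[cation]ₒ + Σ P·[anion]ᵢ) / (Σ P·[cation]ᵢ + Σ P·[anion]ₒ)]
Numerator = 1×5.88 + 12×134 + 0.49×21.0 = 1624
Denominator = 1×157 + 12×7.40 + 0.49×115 = 302.2
Vm = 61.7 · log₁₀(5.3754) = 61.7 × (0.7304) = 45.07 mV

45.1 mV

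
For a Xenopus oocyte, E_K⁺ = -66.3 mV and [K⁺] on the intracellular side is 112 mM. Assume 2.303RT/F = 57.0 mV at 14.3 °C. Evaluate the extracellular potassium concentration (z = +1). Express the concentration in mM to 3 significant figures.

7.69 mM

Nernst: E = (57.0/1) · log₁₀([out]/[in]), so log₁₀([out]/[in]) = -66.3 × 1 / 57.0 = -1.1632.
[out]/[in] = 10^(-1.1632) = 0.06868.
[out] = 0.06868 × 112 = 7.692 mM.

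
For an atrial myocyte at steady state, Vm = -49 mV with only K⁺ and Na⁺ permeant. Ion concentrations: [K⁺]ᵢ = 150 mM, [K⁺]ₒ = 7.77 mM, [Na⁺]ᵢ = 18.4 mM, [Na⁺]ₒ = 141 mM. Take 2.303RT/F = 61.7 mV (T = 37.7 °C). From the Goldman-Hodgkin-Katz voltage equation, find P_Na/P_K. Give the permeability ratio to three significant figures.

0.118

Let α = P_Na/P_K. GHK: Vm = 61.7·log₁₀[(Kₒ + α·Naₒ)/(Kᵢ + α·Naᵢ)].
10^(Vm/61.7) = 10^(-49.0/61.7) = 0.16063
So 0.16063·(Kᵢ + α·Naᵢ) = Kₒ + α·Naₒ → α = (0.16063·150.0 − 7.77) / (141.0 − 0.16063·18.4)
α = (24.09 − 7.77) / (141.0 − 2.956) = 16.32/138 = 0.1183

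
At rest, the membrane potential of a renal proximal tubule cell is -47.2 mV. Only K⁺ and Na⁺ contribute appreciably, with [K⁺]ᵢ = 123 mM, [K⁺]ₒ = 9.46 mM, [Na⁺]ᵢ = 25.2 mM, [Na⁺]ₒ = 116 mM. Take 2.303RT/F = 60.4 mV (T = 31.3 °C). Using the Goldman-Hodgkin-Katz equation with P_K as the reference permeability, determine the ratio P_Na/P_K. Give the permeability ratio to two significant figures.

Let α = P_Na/P_K. GHK: Vm = 60.4·log₁₀[(Kₒ + α·Naₒ)/(Kᵢ + α·Naᵢ)].
10^(Vm/60.4) = 10^(-47.2/60.4) = 0.1654
So 0.1654·(Kᵢ + α·Naᵢ) = Kₒ + α·Naₒ → α = (0.1654·123.0 − 9.46) / (116.0 − 0.1654·25.2)
α = (20.34 − 9.46) / (116.0 − 4.168) = 10.88/111.8 = 0.09733

0.097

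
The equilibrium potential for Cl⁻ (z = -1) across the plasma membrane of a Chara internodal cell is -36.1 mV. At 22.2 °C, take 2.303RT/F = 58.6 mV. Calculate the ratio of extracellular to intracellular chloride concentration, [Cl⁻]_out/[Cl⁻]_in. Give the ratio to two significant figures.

4.1

log₁₀([out]/[in]) = E·z/(58.6) = -36.1 × -1 / 58.6 = 0.6160
[out]/[in] = 10^(0.6160) = 4.131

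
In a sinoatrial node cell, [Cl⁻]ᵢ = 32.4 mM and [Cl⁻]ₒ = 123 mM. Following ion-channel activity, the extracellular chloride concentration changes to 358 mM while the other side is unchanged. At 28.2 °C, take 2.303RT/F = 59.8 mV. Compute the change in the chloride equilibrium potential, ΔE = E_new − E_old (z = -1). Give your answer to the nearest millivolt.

-28 mV

E_old = (59.8/-1)·log₁₀(123/32.4) = -34.65 mV
E_new = (59.8/-1)·log₁₀(358/32.4) = -62.39 mV
ΔE = -62.39 − (-34.65) = -27.75 mV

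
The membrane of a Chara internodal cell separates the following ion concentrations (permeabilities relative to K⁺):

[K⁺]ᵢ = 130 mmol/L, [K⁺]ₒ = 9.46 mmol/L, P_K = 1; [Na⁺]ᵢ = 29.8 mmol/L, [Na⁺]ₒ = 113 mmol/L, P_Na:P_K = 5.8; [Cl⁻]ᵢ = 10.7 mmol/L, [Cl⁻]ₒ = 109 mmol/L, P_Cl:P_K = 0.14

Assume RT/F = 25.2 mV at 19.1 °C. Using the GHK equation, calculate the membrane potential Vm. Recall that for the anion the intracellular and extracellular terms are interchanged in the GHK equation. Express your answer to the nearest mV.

19 mV

Vm = 25.2 · ln[(Σ P·[cation]ₒ + Σ P·[anion]ᵢ) / (Σ P·[cation]ᵢ + Σ P·[anion]ₒ)]
Numerator = 1×9.46 + 5.8×113 + 0.14×10.7 = 666.4
Denominator = 1×130 + 5.8×29.8 + 0.14×109 = 318.1
Vm = 25.2 · ln(2.0948) = 25.2 × (0.7395) = 18.63 mV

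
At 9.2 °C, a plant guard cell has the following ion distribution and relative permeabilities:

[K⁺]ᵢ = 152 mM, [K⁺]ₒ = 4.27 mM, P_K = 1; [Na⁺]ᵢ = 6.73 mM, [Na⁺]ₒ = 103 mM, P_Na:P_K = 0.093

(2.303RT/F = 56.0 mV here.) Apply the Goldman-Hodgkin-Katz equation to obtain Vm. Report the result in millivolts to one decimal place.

-58.4 mV

Vm = 56.0 · log₁₀[(Σ P·[cation]ₒ + Σ P·[anion]ᵢ) / (Σ P·[cation]ᵢ + Σ P·[anion]ₒ)]
Numerator = 1×4.27 + 0.093×103 = 13.85
Denominator = 1×152 + 0.093×6.73 = 152.6
Vm = 56.0 · log₁₀(0.090738) = 56.0 × (-1.0422) = -58.36 mV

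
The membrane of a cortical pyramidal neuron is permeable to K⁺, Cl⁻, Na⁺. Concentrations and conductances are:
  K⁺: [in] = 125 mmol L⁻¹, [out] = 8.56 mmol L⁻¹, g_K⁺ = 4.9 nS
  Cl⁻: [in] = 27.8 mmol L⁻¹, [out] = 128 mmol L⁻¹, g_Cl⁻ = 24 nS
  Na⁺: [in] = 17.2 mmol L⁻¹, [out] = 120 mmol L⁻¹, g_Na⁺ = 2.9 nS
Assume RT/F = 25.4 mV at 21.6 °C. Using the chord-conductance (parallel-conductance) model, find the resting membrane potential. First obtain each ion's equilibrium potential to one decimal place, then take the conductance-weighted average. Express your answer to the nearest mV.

-35 mV

E_K⁺ = (25.4/1)·ln(8.56/125) = -68.1 mV
E_Cl⁻ = (25.4/-1)·ln(128/27.8) = -38.8 mV
E_Na⁺ = (25.4/1)·ln(120/17.2) = 49.3 mV
Vm = (Σ gᵢEᵢ)/(Σ gᵢ) = (4.9·-68.1 + 24·-38.8 + 2.9·49.3) / (4.9 + 24 + 2.9)
= -1121.92 / 31.8 = -35.28 mV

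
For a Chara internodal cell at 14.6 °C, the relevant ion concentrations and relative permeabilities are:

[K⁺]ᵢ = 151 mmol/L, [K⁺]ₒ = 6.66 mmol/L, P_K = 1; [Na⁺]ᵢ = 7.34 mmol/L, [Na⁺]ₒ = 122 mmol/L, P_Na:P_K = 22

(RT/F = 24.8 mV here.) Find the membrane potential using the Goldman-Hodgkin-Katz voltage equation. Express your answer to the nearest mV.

53 mV

Vm = 24.8 · ln[(Σ P·[cation]ₒ + Σ P·[anion]ᵢ) / (Σ P·[cation]ᵢ + Σ P·[anion]ₒ)]
Numerator = 1×6.66 + 22×122 = 2691
Denominator = 1×151 + 22×7.34 = 312.5
Vm = 24.8 · ln(8.6107) = 24.8 × (2.1530) = 53.39 mV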